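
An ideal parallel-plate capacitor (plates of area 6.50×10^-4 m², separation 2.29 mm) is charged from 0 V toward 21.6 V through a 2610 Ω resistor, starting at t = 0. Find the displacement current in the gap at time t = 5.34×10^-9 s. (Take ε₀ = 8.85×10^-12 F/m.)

C = ε₀A/d = (8.85×10^-12)(6.50×10^-4)/(2.29×10^-3) = 2.512×10^-12 F and τ = RC = 6.556×10^-9 s. I_d in the gap equals the RC charging current.
I_d(t) = (V₀/R) e^(−t/τ) = 8.276×10^-3 · e^(−0.8145) = 3.67×10^-3 A.

3.67×10^-3 A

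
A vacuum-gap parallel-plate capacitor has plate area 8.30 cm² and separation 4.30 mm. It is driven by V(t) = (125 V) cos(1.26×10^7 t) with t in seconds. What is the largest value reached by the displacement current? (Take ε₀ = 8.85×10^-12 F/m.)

(dE/dt)_max = V₀ω/d = 3.663×10^11 V/(m·s); ω = 1.26×10^7 rad/s.
I_d,max = ε₀ A (dE/dt)_max = (8.85×10^-12)(8.30×10^-4)(3.663×10^11) = 2.69×10^-3 A.

2.69×10^-3 A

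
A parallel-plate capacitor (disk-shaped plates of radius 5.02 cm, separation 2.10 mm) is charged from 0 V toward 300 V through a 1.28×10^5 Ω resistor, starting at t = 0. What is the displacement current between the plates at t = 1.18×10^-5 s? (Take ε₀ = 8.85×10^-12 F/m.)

C = ε₀A/d = (8.85×10^-12)(7.917×10^-3)/(2.10×10^-3) = 3.336×10^-11 F and τ = RC = 4.270×10^-6 s. I_d in the gap equals the RC charging current.
I_d(t) = (V₀/R) e^(−t/τ) = 2.344×10^-3 · e^(−2.763) = 1.48×10^-4 A.

1.48×10^-4 A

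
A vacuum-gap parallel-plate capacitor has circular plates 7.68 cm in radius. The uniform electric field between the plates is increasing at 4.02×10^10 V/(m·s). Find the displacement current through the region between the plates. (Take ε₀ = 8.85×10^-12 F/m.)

6.59×10^-3 A

With a uniform field, Φ_E = EA, so I_d = ε₀ A dE/dt = 6.59×10^-3 A.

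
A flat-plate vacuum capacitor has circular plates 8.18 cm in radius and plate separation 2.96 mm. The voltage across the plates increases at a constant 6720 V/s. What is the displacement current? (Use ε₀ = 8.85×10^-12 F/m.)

4.22×10^-7 A

The field between the plates is E = V/d, so dE/dt = (6720)/(2.96×10^-3 m) = 2.270×10^6 V/(m·s).
I_d = ε₀ A (dE/dt) = (8.85×10^-12)(0.02102)(2.270×10^6) = 4.22×10^-7 A.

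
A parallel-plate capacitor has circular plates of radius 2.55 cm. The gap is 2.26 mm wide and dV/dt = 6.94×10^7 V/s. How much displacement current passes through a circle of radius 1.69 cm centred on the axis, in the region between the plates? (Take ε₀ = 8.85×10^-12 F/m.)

2.44×10^-4 A

With E = V/d, dE/dt = 3.071×10^10 V/(m·s) and πR² = 2.043×10^-3 m², giving I_d = ε₀ πR² dE/dt = 5.553×10^-4 A.
The field is uniform, so I_d,enc = I_d (r/R)² = (5.553×10^-4)(1.69/2.55)² = 2.44×10^-4 A.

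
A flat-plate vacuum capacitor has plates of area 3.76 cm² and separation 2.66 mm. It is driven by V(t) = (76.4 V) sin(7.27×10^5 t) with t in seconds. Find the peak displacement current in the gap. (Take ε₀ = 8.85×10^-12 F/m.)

C = ε₀A/d = (8.85×10^-12)(3.76×10^-4)/(2.66×10^-3) = 1.251×10^-12 F; ω = 7.27×10^5 rad/s.
I_d = C dV/dt, so |I_d|_max = C V₀ ω = (1.251×10^-12)(76.4)(7.27×10^5) = 6.95×10^-5 A.

6.95×10^-5 A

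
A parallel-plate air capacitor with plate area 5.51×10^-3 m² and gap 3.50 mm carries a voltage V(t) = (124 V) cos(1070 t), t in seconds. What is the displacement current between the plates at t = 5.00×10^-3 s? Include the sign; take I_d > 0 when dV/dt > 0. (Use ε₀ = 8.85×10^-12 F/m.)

1.49×10^-6 A

dE/dt = (V₀ω/d)·−sin(ωt) with ωt = 5.35 rad: (124)(1070)(0.8035)/(3.50×10^-3) = 3.046×10^7 V/(m·s).
I_d = ε₀ A dE/dt = (8.85×10^-12)(5.51×10^-3)(3.046×10^7) = 1.49×10^-6 A.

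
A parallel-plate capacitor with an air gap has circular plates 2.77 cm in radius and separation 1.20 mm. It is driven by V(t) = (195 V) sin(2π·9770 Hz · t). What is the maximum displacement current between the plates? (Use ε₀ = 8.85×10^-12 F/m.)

2.13×10^-4 A

The displacement current equals the conduction current C dV/dt, which peaks at C V₀ ω.
With C = ε₀A/d = (8.85×10^-12)(2.411×10^-3)/(1.20×10^-3) = 1.778×10^-11 F and ω = 2πf = 6.139×10^4 rad/s, I_d,max = (1.778×10^-11)(195)(6.139×10^4) = 2.13×10^-4 A.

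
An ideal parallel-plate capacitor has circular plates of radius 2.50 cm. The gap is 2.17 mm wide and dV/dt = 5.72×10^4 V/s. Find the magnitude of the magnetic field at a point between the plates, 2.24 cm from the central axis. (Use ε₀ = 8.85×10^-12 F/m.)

With E = V/d, dE/dt = 2.636×10^7 V/(m·s) and πR² = 1.963×10^-3 m², giving I_d = ε₀ πR² dE/dt = 4.579×10^-7 A.
∮B·dl = μ₀ I_d,enc with I_d,enc = I_d r²/R² = 3.676×10^-7 A; so B = μ₀ I_d,enc/(2πr) = 3.28×10^-12 T.

3.28×10^-12 T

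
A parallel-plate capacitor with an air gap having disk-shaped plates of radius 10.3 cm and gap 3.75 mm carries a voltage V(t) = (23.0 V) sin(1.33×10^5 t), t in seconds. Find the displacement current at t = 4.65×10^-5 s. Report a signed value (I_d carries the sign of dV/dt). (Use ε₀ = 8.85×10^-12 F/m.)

dV/dt = (23.0)(1.33×10^5)·cos(6.1845) = 3.044×10^6 V/s.
I_d = C dV/dt with C = ε₀A/d = (8.85×10^-12)(0.03333)/(3.75×10^-3) = 7.866×10^-11 F, so I_d = (7.866×10^-11)(3.044×10^6) = 2.39×10^-4 A.

2.39×10^-4 A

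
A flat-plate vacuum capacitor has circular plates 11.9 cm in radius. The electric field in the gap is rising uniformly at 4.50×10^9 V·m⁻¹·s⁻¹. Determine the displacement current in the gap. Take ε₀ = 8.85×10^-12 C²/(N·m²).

1.77×10^-3 A

The displacement current is ε₀ times dΦ_E/dt = ε₀ A dE/dt = (8.85×10^-12)(0.04449)(4.50×10^9) = 1.77×10^-3 A.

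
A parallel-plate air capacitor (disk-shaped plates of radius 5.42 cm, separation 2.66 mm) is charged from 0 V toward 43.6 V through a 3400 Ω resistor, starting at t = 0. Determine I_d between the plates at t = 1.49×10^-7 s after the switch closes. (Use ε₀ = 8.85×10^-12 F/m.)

3.08×10^-3 A

C = ε₀A/d = (8.85×10^-12)(9.229×10^-3)/(2.66×10^-3) = 3.071×10^-11 F and τ = RC = 1.044×10^-7 s. I_d in the gap equals the RC charging current.
I_d(t) = (V₀/R) e^(−t/τ) = 0.01282 · e^(−1.427) = 3.08×10^-3 A.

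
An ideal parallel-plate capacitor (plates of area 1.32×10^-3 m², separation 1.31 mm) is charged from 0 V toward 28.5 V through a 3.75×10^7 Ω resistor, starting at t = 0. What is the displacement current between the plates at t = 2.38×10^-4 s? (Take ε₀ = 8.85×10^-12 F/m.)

C = ε₀A/d = (8.85×10^-12)(1.32×10^-3)/(1.31×10^-3) = 8.918×10^-12 F, so τ = RC = 3.344×10^-4 s.
The conduction current is I(t) = (V₀/R) e^(−t/τ), and the displacement current between the plates equals it.
t/τ = 0.7117; I_d = (28.5/3.75×10^7) · e^(−0.7117) = (7.600×10^-7)(0.4908) = 3.73×10^-7 A.

3.73×10^-7 A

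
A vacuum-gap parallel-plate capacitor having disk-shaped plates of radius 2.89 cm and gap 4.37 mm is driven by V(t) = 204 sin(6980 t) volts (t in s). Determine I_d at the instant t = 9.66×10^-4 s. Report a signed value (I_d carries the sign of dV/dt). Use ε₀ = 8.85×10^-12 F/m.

6.78×10^-6 A

dE/dt = (V₀ω/d)·cos(ωt) with ωt = 6.74268 rad: (204)(6980)(0.8963)/(4.37×10^-3) = 2.921×10^8 V/(m·s).
I_d = ε₀ A dE/dt = (8.85×10^-12)(2.624×10^-3)(2.921×10^8) = 6.78×10^-6 A.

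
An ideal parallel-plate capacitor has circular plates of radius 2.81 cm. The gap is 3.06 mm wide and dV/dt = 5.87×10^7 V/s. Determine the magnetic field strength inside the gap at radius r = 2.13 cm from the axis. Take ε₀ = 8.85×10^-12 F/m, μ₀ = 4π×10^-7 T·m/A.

dE/dt = (dV/dt)/d = 1.918×10^10 V/(m·s); I_d = ε₀(πR²)(dE/dt) = (8.85×10^-12)(2.481×10^-3)(1.918×10^10) = 4.211×10^-4 A.
An Ampèrian loop of radius r encloses a fraction (r/R)² of I_d. Then B·2πr = μ₀ I_d (r/R)², giving B = μ₀ I_d r/(2πR²) = 2.27×10^-9 T.

2.27×10^-9 T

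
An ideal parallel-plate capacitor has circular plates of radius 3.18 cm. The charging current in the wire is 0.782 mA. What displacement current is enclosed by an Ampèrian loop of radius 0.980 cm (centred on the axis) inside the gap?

Between the plates the displacement current equals the wire current: I_d = 0.782 mA = 7.82×10^-4 A.
The field is uniform, so I_d,enc = I_d (r/R)² = (7.82×10^-4)(0.980/3.18)² = 7.43×10^-5 A.

7.43×10^-5 A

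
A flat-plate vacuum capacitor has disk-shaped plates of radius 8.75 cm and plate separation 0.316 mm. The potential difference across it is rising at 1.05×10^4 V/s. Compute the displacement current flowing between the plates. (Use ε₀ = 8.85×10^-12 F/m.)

E = V/d so dE/dt = (dV/dt)/d = 3.323×10^7 V/(m·s), and I_d = ε₀ A dE/dt = (8.85×10^-12)(0.02405)(3.323×10^7) = 7.07×10^-6 A.

7.07×10^-6 A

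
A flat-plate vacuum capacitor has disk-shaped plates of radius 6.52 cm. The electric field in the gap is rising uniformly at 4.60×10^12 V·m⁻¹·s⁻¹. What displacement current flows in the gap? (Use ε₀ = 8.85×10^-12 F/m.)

With a uniform field, Φ_E = EA, so I_d = ε₀ A dE/dt = 0.544 A.

0.544 A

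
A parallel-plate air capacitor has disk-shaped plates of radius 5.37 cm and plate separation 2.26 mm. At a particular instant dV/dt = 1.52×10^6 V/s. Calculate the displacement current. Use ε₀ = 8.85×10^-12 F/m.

5.39×10^-5 A

C = ε₀A/d = (8.85×10^-12)(9.059×10^-3)/(2.26×10^-3) = 3.547×10^-11 F.
I_d = C dV/dt = (3.547×10^-11)(1.52×10^6) = 5.39×10^-5 A.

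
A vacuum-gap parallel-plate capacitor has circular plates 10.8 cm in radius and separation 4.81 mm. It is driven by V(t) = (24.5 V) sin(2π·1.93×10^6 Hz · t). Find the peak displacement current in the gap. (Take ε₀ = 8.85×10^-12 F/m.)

(dE/dt)_max = V₀ω/d = 6.178×10^10 V/(m·s); ω = 2πf = 1.213×10^7 rad/s.
I_d,max = ε₀ A (dE/dt)_max = (8.85×10^-12)(0.03664)(6.178×10^10) = 0.0200 A.

0.0200 A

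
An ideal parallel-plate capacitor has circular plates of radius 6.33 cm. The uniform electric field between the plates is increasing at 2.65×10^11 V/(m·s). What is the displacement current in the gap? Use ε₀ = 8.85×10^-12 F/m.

0.0295 A

With a uniform field, Φ_E = EA, so I_d = ε₀ A dE/dt = 0.0295 A.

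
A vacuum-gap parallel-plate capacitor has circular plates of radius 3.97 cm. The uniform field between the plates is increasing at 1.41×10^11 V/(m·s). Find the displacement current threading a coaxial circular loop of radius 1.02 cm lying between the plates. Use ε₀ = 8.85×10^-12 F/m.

4.08×10^-4 A

I_d = ε₀ dΦ_E/dt = ε₀ πR² (dE/dt) = (8.85×10^-12)(4.951×10^-3)(1.41×10^11) = 6.178×10^-3 A through the full plate area.
Through an area πr² the displacement current is I_d·(πr²/πR²) = I_d (r/R)² = 4.08×10^-4 A.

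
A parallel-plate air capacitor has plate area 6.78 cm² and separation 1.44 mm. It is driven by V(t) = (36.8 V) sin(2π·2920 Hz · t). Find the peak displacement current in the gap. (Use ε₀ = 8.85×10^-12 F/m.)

2.81×10^-6 A

The displacement current equals the conduction current C dV/dt, which peaks at C V₀ ω.
With C = ε₀A/d = (8.85×10^-12)(6.78×10^-4)/(1.44×10^-3) = 4.167×10^-12 F and ω = 2πf = 1.835×10^4 rad/s, I_d,max = (4.167×10^-12)(36.8)(1.835×10^4) = 2.81×10^-6 A.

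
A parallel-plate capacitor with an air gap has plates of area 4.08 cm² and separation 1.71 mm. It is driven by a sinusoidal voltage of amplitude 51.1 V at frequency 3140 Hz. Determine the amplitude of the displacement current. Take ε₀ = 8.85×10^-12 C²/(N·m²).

The displacement current equals the conduction current C dV/dt, which peaks at C V₀ ω.
With C = ε₀A/d = (8.85×10^-12)(4.08×10^-4)/(1.71×10^-3) = 2.112×10^-12 F and ω = 2πf = 1.973×10^4 rad/s, I_d,max = (2.112×10^-12)(51.1)(1.973×10^4) = 2.13×10^-6 A.

2.13×10^-6 A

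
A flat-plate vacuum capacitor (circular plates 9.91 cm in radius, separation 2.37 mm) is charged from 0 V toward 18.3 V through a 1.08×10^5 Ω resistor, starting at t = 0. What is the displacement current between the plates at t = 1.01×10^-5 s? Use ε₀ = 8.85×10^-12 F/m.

7.52×10^-5 A

With C = ε₀A/d = (8.85×10^-12)(0.03085)/(2.37×10^-3) = 1.152×10^-10 F, the time constant is τ = RC = 1.244×10^-5 s, so t/τ = 0.8119 and e^(−t/τ) = 0.4440.
I_d = I_cond = (V₀/R) e^(−t/τ) = (1.694×10^-4)(0.4440) = 7.52×10^-5 A.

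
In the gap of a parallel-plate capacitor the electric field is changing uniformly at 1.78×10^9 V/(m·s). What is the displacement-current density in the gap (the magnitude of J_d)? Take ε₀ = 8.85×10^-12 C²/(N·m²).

0.0158 A/m²

The displacement-current density is ε₀ ∂E/∂t = (8.85×10^-12)(1.78×10^9) = 0.0158 A/m².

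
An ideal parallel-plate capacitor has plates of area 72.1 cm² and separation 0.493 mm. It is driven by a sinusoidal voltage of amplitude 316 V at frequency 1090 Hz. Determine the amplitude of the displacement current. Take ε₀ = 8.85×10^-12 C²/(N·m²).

2.80×10^-4 A

(dE/dt)_max = V₀ω/d = 4.390×10^9 V/(m·s); ω = 2πf = 6849 rad/s.
I_d,max = ε₀ A (dE/dt)_max = (8.85×10^-12)(7.21×10^-3)(4.390×10^9) = 2.80×10^-4 A.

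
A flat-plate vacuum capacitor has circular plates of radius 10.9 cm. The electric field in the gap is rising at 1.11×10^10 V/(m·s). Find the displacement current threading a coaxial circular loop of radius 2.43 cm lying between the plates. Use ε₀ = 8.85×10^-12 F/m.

1.82×10^-4 A

Through the whole plate area (πR² = 0.03733 m²), I_d = ε₀ πR² dE/dt = 3.667×10^-3 A.
Since J_d is uniform, the enclosed fraction is (r/R)² = 0.04970, giving I_d,enc = 1.82×10^-4 A.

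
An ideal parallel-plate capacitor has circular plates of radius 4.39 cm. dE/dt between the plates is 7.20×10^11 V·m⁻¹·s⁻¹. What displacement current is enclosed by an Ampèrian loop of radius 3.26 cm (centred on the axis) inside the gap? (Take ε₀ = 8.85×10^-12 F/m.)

I_d = ε₀ dΦ_E/dt = ε₀ πR² (dE/dt) = (8.85×10^-12)(6.055×10^-3)(7.20×10^11) = 0.03858 A through the full plate area.
Since J_d is uniform, the enclosed fraction is (r/R)² = 0.5515, giving I_d,enc = 0.0213 A.

0.0213 A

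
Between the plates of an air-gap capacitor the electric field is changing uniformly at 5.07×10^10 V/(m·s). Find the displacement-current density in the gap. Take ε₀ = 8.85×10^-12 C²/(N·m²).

J_d = ε₀ ∂E/∂t, so J_d = 0.449 A/m².

0.449 A/m²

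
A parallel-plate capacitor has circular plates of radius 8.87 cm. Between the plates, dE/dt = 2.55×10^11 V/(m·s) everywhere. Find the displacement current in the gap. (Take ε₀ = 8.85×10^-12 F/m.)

The displacement current is ε₀ times dΦ_E/dt = ε₀ A dE/dt = (8.85×10^-12)(0.02472)(2.55×10^11) = 0.0558 A.

0.0558 A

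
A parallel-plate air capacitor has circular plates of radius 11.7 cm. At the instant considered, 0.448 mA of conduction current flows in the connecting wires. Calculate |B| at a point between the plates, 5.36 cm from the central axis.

No conduction current crosses the gap, so I_d there equals the 4.48×10^-4 A in the leads.
For r < R the Ampère–Maxwell law gives B(2πr) = μ₀ I_d (r²/R²), so B = μ₀ I_d r/(2πR²) = (4π×10^-7)(4.48×10^-4)(0.0536)/(2π·0.117²) = 3.51×10^-10 T.

3.51×10^-10 T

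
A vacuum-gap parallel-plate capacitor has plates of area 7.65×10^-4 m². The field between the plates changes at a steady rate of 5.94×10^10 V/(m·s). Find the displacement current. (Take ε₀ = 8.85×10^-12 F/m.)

With a uniform field, Φ_E = EA, so I_d = ε₀ A dE/dt = 4.02×10^-4 A.

4.02×10^-4 A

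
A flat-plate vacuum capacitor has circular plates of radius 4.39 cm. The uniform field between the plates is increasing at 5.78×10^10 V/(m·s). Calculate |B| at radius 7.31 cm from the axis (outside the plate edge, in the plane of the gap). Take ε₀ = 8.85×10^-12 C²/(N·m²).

8.47×10^-9 T

Total displacement current: I_d = ε₀(πR²)(dE/dt) = (8.85×10^-12)(6.055×10^-3)(5.78×10^10) = 3.097×10^-3 A.
Outside the plates the loop encloses all of I_d, so B·2πr = μ₀ I_d and B = 8.47×10^-9 T.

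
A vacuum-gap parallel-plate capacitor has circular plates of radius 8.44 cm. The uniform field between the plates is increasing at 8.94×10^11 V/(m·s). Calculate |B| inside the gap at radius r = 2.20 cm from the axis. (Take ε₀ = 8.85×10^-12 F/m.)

Total displacement current: I_d = ε₀(πR²)(dE/dt) = (8.85×10^-12)(0.02238)(8.94×10^11) = 0.1771 A.
For r < R the Ampère–Maxwell law gives B(2πr) = μ₀ I_d (r²/R²), so B = μ₀ I_d r/(2πR²) = (4π×10^-7)(0.1771)(0.0220)/(2π·0.0844²) = 1.09×10^-7 T.

1.09×10^-7 T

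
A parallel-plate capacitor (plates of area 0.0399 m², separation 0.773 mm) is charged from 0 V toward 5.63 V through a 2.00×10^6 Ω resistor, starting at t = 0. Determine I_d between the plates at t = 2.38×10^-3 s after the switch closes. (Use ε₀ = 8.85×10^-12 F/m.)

C = ε₀A/d = (8.85×10^-12)(0.0399)/(7.73×10^-4) = 4.568×10^-10 F and τ = RC = 9.136×10^-4 s. I_d in the gap equals the RC charging current.
I_d(t) = (V₀/R) e^(−t/τ) = 2.815×10^-6 · e^(−2.605) = 2.08×10^-7 A.

2.08×10^-7 A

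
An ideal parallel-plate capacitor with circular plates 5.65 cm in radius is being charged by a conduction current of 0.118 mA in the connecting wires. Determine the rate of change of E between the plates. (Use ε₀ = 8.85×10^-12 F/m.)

1.33×10^9 V/(m·s)

The displacement current between the plates equals the conduction current, I_d = 0.118 mA.
Since I_d = ε₀ A dE/dt, dE/dt = I_d/(ε₀A) = (1.18×10^-4)/((8.85×10^-12)(0.01003)) = 1.33×10^9 V/(m·s).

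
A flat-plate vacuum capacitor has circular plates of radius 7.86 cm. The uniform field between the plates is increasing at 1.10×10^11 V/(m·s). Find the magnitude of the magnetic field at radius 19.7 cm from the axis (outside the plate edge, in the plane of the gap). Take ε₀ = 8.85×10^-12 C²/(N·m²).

Total displacement current: I_d = ε₀(πR²)(dE/dt) = (8.85×10^-12)(0.01941)(1.10×10^11) = 0.01890 A.
For r ≥ R the full I_d is enclosed: B = μ₀ I_d/(2πr) = (4π×10^-7)(0.01890)/(2π·0.197) = 1.92×10^-8 T.

1.92×10^-8 T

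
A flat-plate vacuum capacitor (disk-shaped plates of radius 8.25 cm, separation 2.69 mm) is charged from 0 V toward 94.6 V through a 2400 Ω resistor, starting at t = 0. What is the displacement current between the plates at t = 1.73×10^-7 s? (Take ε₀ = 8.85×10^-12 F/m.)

C = ε₀A/d = (8.85×10^-12)(0.02138)/(2.69×10^-3) = 7.034×10^-11 F, so τ = RC = 1.688×10^-7 s.
The conduction current is I(t) = (V₀/R) e^(−t/τ), and the displacement current between the plates equals it.
t/τ = 1.025; I_d = (94.6/2400) · e^(−1.025) = (0.03942)(0.3588) = 0.0141 A.

0.0141 A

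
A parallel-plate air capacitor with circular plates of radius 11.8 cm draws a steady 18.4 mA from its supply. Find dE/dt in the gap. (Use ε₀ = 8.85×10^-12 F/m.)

The displacement current between the plates equals the conduction current, I_d = 18.4 mA.
Since I_d = ε₀ A dE/dt, dE/dt = I_d/(ε₀A) = (0.0184)/((8.85×10^-12)(0.04374)) = 4.75×10^10 V/(m·s).

4.75×10^10 V/(m·s)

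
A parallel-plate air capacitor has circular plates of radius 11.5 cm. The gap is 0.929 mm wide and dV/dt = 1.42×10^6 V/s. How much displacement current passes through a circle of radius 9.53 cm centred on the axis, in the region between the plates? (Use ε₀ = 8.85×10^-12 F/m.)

dE/dt = (dV/dt)/d = 1.529×10^9 V/(m·s); I_d = ε₀(πR²)(dE/dt) = (8.85×10^-12)(0.04155)(1.529×10^9) = 5.622×10^-4 A.
The field is uniform, so I_d,enc = I_d (r/R)² = (5.622×10^-4)(9.53/11.5)² = 3.86×10^-4 A.

3.86×10^-4 A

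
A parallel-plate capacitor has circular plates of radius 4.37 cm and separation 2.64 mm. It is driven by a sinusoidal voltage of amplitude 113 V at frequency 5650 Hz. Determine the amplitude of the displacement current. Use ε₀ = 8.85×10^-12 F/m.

8.07×10^-5 A

C = ε₀A/d = (8.85×10^-12)(5.999×10^-3)/(2.64×10^-3) = 2.011×10^-11 F; ω = 2πf = 3.550×10^4 rad/s.
I_d = C dV/dt, so |I_d|_max = C V₀ ω = (2.011×10^-11)(113)(3.550×10^4) = 8.07×10^-5 A.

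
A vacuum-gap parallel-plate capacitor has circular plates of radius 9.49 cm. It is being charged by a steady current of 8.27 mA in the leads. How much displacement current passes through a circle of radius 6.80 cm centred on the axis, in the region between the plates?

4.25×10^-3 A

Between the plates the displacement current equals the wire current: I_d = 8.27 mA = 8.27×10^-3 A.
The field is uniform, so I_d,enc = I_d (r/R)² = (8.27×10^-3)(6.80/9.49)² = 4.25×10^-3 A.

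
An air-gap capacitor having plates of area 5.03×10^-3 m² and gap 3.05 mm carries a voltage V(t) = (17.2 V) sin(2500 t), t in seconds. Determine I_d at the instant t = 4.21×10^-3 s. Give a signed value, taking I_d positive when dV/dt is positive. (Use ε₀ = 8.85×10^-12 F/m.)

-2.85×10^-7 A

dE/dt = (V₀ω/d)·cos(ωt) with ωt = 10.525 rad: (17.2)(2500)(-0.4534)/(3.05×10^-3) = -6.392×10^6 V/(m·s).
I_d = ε₀ A dE/dt = (8.85×10^-12)(5.03×10^-3)(-6.392×10^6) = -2.85×10^-7 A.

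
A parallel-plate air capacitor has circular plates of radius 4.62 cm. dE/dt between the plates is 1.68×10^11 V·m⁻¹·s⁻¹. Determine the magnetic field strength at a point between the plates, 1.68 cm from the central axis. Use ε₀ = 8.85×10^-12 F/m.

1.57×10^-8 T

I_d = ε₀ dΦ_E/dt = ε₀ πR² (dE/dt) = (8.85×10^-12)(6.706×10^-3)(1.68×10^11) = 9.970×10^-3 A through the full plate area.
An Ampèrian loop of radius r encloses a fraction (r/R)² of I_d. Then B·2πr = μ₀ I_d (r/R)², giving B = μ₀ I_d r/(2πR²) = 1.57×10^-8 T.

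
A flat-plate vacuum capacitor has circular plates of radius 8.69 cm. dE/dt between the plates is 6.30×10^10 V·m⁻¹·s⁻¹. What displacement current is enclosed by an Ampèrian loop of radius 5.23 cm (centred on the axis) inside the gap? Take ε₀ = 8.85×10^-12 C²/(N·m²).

4.79×10^-3 A

Through the whole plate area (πR² = 0.02372 m²), I_d = ε₀ πR² dE/dt = 0.01323 A.
The field is uniform, so I_d,enc = I_d (r/R)² = (0.01323)(5.23/8.69)² = 4.79×10^-3 A.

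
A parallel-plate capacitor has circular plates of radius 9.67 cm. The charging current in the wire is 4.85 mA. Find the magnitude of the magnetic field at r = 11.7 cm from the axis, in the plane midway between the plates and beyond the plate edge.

No conduction current crosses the gap, so I_d there equals the 4.85×10^-3 A in the leads.
Outside the plates the loop encloses all of I_d, so B·2πr = μ₀ I_d and B = 8.29×10^-9 T.

8.29×10^-9 T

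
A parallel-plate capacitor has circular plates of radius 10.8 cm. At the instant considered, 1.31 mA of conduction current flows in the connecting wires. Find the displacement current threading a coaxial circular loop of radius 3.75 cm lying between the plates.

1.58×10^-4 A

Between the plates the displacement current equals the wire current: I_d = 1.31 mA = 1.31×10^-3 A.
The field is uniform, so I_d,enc = I_d (r/R)² = (1.31×10^-3)(3.75/10.8)² = 1.58×10^-4 A.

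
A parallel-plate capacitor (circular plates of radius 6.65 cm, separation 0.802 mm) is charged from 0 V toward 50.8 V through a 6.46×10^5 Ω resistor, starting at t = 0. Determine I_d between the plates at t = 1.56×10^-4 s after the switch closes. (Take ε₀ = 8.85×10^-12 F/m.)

1.63×10^-5 A

C = ε₀A/d = (8.85×10^-12)(0.01389)/(8.02×10^-4) = 1.533×10^-10 F and τ = RC = 9.903×10^-5 s. I_d in the gap equals the RC charging current.
I_d(t) = (V₀/R) e^(−t/τ) = 7.864×10^-5 · e^(−1.575) = 1.63×10^-5 A.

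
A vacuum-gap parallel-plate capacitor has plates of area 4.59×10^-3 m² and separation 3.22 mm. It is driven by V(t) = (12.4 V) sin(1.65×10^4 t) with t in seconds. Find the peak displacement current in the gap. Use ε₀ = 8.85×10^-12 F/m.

2.58×10^-6 A

(dE/dt)_max = V₀ω/d = 6.354×10^7 V/(m·s); ω = 1.65×10^4 rad/s.
I_d,max = ε₀ A (dE/dt)_max = (8.85×10^-12)(4.59×10^-3)(6.354×10^7) = 2.58×10^-6 A.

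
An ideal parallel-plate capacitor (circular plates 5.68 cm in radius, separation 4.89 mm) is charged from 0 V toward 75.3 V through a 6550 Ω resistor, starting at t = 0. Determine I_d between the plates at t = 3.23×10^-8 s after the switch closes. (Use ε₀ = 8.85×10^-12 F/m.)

C = ε₀A/d = (8.85×10^-12)(0.01014)/(4.89×10^-3) = 1.835×10^-11 F, so τ = RC = 1.202×10^-7 s.
The conduction current is I(t) = (V₀/R) e^(−t/τ), and the displacement current between the plates equals it.
t/τ = 0.2687; I_d = (75.3/6550) · e^(−0.2687) = (0.01150)(0.7644) = 8.79×10^-3 A.

8.79×10^-3 A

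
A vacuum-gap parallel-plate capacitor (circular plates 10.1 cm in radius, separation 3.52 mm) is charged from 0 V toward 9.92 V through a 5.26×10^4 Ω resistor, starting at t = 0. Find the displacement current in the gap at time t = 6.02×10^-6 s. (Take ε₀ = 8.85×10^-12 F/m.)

4.56×10^-5 A

C = ε₀A/d = (8.85×10^-12)(0.03205)/(3.52×10^-3) = 8.058×10^-11 F, so τ = RC = 4.239×10^-6 s.
The conduction current is I(t) = (V₀/R) e^(−t/τ), and the displacement current between the plates equals it.
t/τ = 1.420; I_d = (9.92/5.26×10^4) · e^(−1.420) = (1.886×10^-4)(0.2417) = 4.56×10^-5 A.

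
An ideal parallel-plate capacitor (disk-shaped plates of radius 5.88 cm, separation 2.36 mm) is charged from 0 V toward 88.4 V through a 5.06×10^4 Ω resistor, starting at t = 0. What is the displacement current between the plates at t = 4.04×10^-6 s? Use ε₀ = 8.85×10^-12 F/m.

2.46×10^-4 A

With C = ε₀A/d = (8.85×10^-12)(0.01086)/(2.36×10^-3) = 4.073×10^-11 F, the time constant is τ = RC = 2.061×10^-6 s, so t/τ = 1.960 and e^(−t/τ) = 0.1409.
I_d = I_cond = (V₀/R) e^(−t/τ) = (1.747×10^-3)(0.1409) = 2.46×10^-4 A.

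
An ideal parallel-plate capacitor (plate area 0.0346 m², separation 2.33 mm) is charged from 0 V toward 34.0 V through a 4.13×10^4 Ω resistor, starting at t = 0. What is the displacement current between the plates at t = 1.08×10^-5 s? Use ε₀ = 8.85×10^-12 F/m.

1.13×10^-4 A

C = ε₀A/d = (8.85×10^-12)(0.0346)/(2.33×10^-3) = 1.314×10^-10 F, so τ = RC = 5.427×10^-6 s.
The conduction current is I(t) = (V₀/R) e^(−t/τ), and the displacement current between the plates equals it.
t/τ = 1.990; I_d = (34.0/4.13×10^4) · e^(−1.990) = (8.232×10^-4)(0.1367) = 1.13×10^-4 A.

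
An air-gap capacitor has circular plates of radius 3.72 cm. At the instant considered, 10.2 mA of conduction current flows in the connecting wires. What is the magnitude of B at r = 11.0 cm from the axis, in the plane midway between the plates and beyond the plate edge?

1.85×10^-8 T

By continuity the displacement current in the gap matches the conduction current: I_d = 0.0102 A.
For r ≥ R the full I_d is enclosed: B = μ₀ I_d/(2πr) = (4π×10^-7)(0.0102)/(2π·0.110) = 1.85×10^-8 T.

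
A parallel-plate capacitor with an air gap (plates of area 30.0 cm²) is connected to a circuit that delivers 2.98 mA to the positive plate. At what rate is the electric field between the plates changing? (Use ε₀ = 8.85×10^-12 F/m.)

1.12×10^11 V/(m·s)

Charge continuity gives I_d = I = 2.98×10^-3 A between the plates.
Since I_d = ε₀ A dE/dt, dE/dt = I_d/(ε₀A) = (2.98×10^-3)/((8.85×10^-12)(3.00×10^-3)) = 1.12×10^11 V/(m·s).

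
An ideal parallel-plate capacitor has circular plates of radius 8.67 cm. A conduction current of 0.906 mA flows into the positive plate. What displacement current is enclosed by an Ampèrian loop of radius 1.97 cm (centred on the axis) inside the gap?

Between the plates the displacement current equals the wire current: I_d = 0.906 mA = 9.06×10^-4 A.
The field is uniform, so I_d,enc = I_d (r/R)² = (9.06×10^-4)(1.97/8.67)² = 4.68×10^-5 A.

4.68×10^-5 A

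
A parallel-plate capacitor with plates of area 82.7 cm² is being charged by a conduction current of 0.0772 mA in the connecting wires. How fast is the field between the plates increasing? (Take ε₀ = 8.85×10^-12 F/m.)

By continuity, I_d in the gap equals the 0.0772 mA flowing in the wire.
Since I_d = ε₀ A dE/dt, dE/dt = I_d/(ε₀A) = (7.72×10^-5)/((8.85×10^-12)(8.27×10^-3)) = 1.05×10^9 V/(m·s).

1.05×10^9 V/(m·s)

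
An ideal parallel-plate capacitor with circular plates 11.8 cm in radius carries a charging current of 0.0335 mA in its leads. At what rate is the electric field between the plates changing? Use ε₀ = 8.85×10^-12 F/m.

Charge continuity gives I_d = I = 3.35×10^-5 A between the plates.
Since I_d = ε₀ A dE/dt, dE/dt = I_d/(ε₀A) = (3.35×10^-5)/((8.85×10^-12)(0.04374)) = 8.65×10^7 V/(m·s).

8.65×10^7 V/(m·s)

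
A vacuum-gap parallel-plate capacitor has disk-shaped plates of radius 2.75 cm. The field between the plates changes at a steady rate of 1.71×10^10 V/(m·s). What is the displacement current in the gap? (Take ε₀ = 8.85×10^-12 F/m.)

3.60×10^-4 A

I_d = ε₀ A (dE/dt) = (8.85×10^-12)(2.376×10^-3 m²)(1.71×10^10) = 3.60×10^-4 A.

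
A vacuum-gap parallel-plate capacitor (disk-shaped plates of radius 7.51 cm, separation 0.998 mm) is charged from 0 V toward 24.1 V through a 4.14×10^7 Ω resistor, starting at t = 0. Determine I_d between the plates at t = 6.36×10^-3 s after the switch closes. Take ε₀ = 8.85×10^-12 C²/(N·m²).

With C = ε₀A/d = (8.85×10^-12)(0.01772)/(9.98×10^-4) = 1.571×10^-10 F, the time constant is τ = RC = 6.504×10^-3 s, so t/τ = 0.9779 and e^(−t/τ) = 0.3761.
I_d = I_cond = (V₀/R) e^(−t/τ) = (5.821×10^-7)(0.3761) = 2.19×10^-7 A.

2.19×10^-7 A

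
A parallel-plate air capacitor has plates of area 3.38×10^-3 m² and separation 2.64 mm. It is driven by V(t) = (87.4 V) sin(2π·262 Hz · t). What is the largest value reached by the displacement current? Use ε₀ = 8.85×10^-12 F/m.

The displacement current equals the conduction current C dV/dt, which peaks at C V₀ ω.
With C = ε₀A/d = (8.85×10^-12)(3.38×10^-3)/(2.64×10^-3) = 1.133×10^-11 F and ω = 2πf = 1646 rad/s, I_d,max = (1.133×10^-11)(87.4)(1646) = 1.63×10^-6 A.

1.63×10^-6 A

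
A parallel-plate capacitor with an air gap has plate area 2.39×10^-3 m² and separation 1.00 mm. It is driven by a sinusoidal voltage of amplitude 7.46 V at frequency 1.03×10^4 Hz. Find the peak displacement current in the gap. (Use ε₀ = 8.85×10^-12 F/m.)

The displacement current equals the conduction current C dV/dt, which peaks at C V₀ ω.
With C = ε₀A/d = (8.85×10^-12)(2.39×10^-3)/(1.00×10^-3) = 2.115×10^-11 F and ω = 2πf = 6.472×10^4 rad/s, I_d,max = (2.115×10^-11)(7.46)(6.472×10^4) = 1.02×10^-5 A.

1.02×10^-5 A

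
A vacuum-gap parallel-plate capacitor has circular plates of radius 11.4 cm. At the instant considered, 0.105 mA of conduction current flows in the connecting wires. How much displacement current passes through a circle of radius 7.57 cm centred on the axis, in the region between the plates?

4.63×10^-5 A

By continuity the displacement current in the gap matches the conduction current: I_d = 1.05×10^-4 A.
The field is uniform, so I_d,enc = I_d (r/R)² = (1.05×10^-4)(7.57/11.4)² = 4.63×10^-5 A.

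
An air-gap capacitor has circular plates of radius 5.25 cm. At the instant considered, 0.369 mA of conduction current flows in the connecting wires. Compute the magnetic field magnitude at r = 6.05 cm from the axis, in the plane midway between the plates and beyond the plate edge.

1.22×10^-9 T

By continuity the displacement current in the gap matches the conduction current: I_d = 3.69×10^-4 A.
With r > R the enclosed displacement current is the full I_d; B = μ₀ I_d / (2πr) = 1.22×10^-9 T.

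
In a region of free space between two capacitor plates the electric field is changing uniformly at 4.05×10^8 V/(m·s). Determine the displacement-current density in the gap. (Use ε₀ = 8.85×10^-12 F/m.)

The displacement-current density is ε₀ ∂E/∂t = (8.85×10^-12)(4.05×10^8) = 3.58×10^-3 A/m².

3.58×10^-3 A/m²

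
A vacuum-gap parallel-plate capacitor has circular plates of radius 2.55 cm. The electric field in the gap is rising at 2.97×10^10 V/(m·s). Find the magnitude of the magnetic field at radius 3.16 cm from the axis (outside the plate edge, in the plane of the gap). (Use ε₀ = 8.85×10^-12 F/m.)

3.40×10^-9 T

Total displacement current: I_d = ε₀(πR²)(dE/dt) = (8.85×10^-12)(2.043×10^-3)(2.97×10^10) = 5.370×10^-4 A.
With r > R the enclosed displacement current is the full I_d; B = μ₀ I_d / (2πr) = 3.40×10^-9 T.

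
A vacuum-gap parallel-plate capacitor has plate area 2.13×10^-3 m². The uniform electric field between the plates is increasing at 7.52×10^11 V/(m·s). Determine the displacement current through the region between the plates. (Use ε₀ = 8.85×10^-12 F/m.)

The displacement current is ε₀ times dΦ_E/dt = ε₀ A dE/dt = (8.85×10^-12)(2.13×10^-3)(7.52×10^11) = 0.0142 A.

0.0142 A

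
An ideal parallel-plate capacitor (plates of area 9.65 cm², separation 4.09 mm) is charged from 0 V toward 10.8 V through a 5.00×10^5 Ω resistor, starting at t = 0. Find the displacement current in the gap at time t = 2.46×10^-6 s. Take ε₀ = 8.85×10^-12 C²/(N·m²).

C = ε₀A/d = (8.85×10^-12)(9.65×10^-4)/(4.09×10^-3) = 2.088×10^-12 F, so τ = RC = 1.044×10^-6 s.
The conduction current is I(t) = (V₀/R) e^(−t/τ), and the displacement current between the plates equals it.
t/τ = 2.356; I_d = (10.8/5.00×10^5) · e^(−2.356) = (2.160×10^-5)(0.09480) = 2.05×10^-6 A.

2.05×10^-6 A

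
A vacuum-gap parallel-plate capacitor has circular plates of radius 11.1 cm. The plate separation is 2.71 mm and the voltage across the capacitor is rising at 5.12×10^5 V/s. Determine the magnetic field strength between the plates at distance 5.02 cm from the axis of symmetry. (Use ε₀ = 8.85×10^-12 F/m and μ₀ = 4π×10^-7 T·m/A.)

I_d = C dV/dt with C = ε₀πR²/d = 1.264×10^-10 F, so I_d = (1.264×10^-10)(5.12×10^5) = 6.472×10^-5 A.
∮B·dl = μ₀ I_d,enc with I_d,enc = I_d r²/R² = 1.324×10^-5 A; so B = μ₀ I_d,enc/(2πr) = 5.27×10^-11 T.

5.27×10^-11 T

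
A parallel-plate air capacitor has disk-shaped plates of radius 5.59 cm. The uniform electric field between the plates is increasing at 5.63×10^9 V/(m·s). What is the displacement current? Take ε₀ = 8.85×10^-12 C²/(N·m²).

4.89×10^-4 A

The displacement current is ε₀ times dΦ_E/dt = ε₀ A dE/dt = (8.85×10^-12)(9.817×10^-3)(5.63×10^9) = 4.89×10^-4 A.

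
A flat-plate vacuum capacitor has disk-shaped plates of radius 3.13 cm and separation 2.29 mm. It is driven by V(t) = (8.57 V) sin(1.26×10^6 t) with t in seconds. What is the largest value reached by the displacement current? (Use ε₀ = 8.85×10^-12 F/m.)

C = ε₀A/d = (8.85×10^-12)(3.078×10^-3)/(2.29×10^-3) = 1.190×10^-11 F; ω = 1.26×10^6 rad/s.
I_d = C dV/dt, so |I_d|_max = C V₀ ω = (1.190×10^-11)(8.57)(1.26×10^6) = 1.28×10^-4 A.

1.28×10^-4 A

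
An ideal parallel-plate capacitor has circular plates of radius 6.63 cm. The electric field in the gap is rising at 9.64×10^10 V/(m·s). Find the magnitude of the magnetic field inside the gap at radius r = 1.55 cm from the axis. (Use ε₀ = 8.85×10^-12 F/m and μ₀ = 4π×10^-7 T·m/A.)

8.31×10^-9 T

Through the whole plate area (πR² = 0.01381 m²), I_d = ε₀ πR² dE/dt = 0.01178 A.
An Ampèrian loop of radius r encloses a fraction (r/R)² of I_d. Then B·2πr = μ₀ I_d (r/R)², giving B = μ₀ I_d r/(2πR²) = 8.31×10^-9 T.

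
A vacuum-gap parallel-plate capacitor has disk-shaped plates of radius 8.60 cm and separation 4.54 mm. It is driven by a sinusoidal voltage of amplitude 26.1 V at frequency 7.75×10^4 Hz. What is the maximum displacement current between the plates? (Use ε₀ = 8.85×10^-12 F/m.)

5.76×10^-4 A

The displacement current equals the conduction current C dV/dt, which peaks at C V₀ ω.
With C = ε₀A/d = (8.85×10^-12)(0.02324)/(4.54×10^-3) = 4.530×10^-11 F and ω = 2πf = 4.869×10^5 rad/s, I_d,max = (4.530×10^-11)(26.1)(4.869×10^5) = 5.76×10^-4 A.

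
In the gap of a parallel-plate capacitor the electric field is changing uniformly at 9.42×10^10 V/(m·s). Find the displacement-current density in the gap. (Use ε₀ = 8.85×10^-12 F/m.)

0.834 A/m²

The displacement-current density is ε₀ ∂E/∂t = (8.85×10^-12)(9.42×10^10) = 0.834 A/m².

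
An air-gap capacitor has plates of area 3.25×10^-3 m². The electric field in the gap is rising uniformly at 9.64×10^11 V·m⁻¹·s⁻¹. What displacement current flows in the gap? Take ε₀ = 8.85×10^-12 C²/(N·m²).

I_d = ε₀ A (dE/dt) = (8.85×10^-12)(3.25×10^-3 m²)(9.64×10^11) = 0.0277 A.

0.0277 A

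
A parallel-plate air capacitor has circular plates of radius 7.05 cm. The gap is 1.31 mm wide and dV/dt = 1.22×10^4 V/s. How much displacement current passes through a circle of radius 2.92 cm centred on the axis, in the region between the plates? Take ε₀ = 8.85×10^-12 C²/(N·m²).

2.21×10^-7 A

I_d = C dV/dt with C = ε₀πR²/d = 1.055×10^-10 F, so I_d = (1.055×10^-10)(1.22×10^4) = 1.287×10^-6 A.
The field is uniform, so I_d,enc = I_d (r/R)² = (1.287×10^-6)(2.92/7.05)² = 2.21×10^-7 A.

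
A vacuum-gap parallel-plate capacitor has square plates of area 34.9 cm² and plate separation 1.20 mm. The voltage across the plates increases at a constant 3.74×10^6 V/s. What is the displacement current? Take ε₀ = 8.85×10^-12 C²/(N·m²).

The field between the plates is E = V/d, so dE/dt = (3.74×10^6)/(1.20×10^-3 m) = 3.117×10^9 V/(m·s).
I_d = ε₀ A (dE/dt) = (8.85×10^-12)(3.49×10^-3)(3.117×10^9) = 9.63×10^-5 A.

9.63×10^-5 A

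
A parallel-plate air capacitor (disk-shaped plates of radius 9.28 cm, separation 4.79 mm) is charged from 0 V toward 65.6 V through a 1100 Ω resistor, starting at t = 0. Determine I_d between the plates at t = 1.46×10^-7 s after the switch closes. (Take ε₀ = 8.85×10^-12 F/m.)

4.19×10^-3 A

C = ε₀A/d = (8.85×10^-12)(0.02705)/(4.79×10^-3) = 4.998×10^-11 F and τ = RC = 5.498×10^-8 s. I_d in the gap equals the RC charging current.
I_d(t) = (V₀/R) e^(−t/τ) = 0.05964 · e^(−2.656) = 4.19×10^-3 A.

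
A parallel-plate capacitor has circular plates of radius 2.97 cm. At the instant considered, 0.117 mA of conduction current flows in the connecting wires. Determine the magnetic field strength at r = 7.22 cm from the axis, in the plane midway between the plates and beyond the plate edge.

3.24×10^-10 T

Between the plates the displacement current equals the wire current: I_d = 0.117 mA = 1.17×10^-4 A.
With r > R the enclosed displacement current is the full I_d; B = μ₀ I_d / (2πr) = 3.24×10^-10 T.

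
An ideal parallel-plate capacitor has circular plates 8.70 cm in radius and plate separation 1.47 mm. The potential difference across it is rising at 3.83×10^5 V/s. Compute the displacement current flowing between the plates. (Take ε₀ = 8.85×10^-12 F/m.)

The field between the plates is E = V/d, so dE/dt = (3.83×10^5)/(1.47×10^-3 m) = 2.605×10^8 V/(m·s).
I_d = ε₀ A (dE/dt) = (8.85×10^-12)(0.02378)(2.605×10^8) = 5.48×10^-5 A.

5.48×10^-5 A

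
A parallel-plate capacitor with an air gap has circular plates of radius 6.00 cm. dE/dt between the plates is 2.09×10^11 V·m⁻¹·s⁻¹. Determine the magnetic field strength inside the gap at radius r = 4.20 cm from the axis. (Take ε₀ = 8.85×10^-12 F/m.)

Total displacement current: I_d = ε₀(πR²)(dE/dt) = (8.85×10^-12)(0.01131)(2.09×10^11) = 0.02092 A.
An Ampèrian loop of radius r encloses a fraction (r/R)² of I_d. Then B·2πr = μ₀ I_d (r/R)², giving B = μ₀ I_d r/(2πR²) = 4.88×10^-8 T.

4.88×10^-8 T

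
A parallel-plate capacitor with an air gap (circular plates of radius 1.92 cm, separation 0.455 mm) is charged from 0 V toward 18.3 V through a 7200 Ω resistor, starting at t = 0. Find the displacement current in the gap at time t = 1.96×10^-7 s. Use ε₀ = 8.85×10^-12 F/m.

With C = ε₀A/d = (8.85×10^-12)(1.158×10^-3)/(4.55×10^-4) = 2.252×10^-11 F, the time constant is τ = RC = 1.621×10^-7 s, so t/τ = 1.209 and e^(−t/τ) = 0.2985.
I_d = I_cond = (V₀/R) e^(−t/τ) = (2.542×10^-3)(0.2985) = 7.59×10^-4 A.

7.59×10^-4 A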